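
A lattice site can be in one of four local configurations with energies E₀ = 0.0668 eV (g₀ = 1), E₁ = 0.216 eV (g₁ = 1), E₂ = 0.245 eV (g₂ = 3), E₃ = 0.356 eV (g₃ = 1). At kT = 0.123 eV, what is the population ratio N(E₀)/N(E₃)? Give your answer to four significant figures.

n₀/n₃ = (g₀/g₃) exp[−(E₀−E₃)/kT] = (1/1) × exp(−(-0.2892 eV)/(0.123 eV)) = (1/1) × exp(2.35122) = 10.50.

10.50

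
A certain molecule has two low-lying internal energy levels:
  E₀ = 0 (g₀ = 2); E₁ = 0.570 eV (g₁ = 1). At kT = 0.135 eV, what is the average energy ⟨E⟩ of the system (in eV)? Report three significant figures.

Eᵢ/kT = 0, 4.2222.
Z = Σ gᵢe^(−Eᵢ/kT) = 2·e^(−0) + 1·e^(−4.2222) = 2.0000 + 0.014666 = 2.0147.
⟨E⟩ = Σ Eᵢ gᵢe^(−Eᵢ/kT) / Z = (0·2.0000 + 0.570·0.014666) / 2.0147 = 0.00415 eV.

0.00415 eV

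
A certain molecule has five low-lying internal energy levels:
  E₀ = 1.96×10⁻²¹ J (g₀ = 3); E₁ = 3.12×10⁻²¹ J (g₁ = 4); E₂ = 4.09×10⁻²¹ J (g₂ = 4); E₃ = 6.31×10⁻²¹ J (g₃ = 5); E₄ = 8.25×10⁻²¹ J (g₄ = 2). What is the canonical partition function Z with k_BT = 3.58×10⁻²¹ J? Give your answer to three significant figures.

Z = 5.74

Eᵢ/kT = 0.54749, 0.87151, 1.1425, 1.7626, 2.3045.
Z = Σ gᵢe^(−Eᵢ/kT) = 3·e^(−0.54749) + 4·e^(−0.87151) + 4·e^(−1.1425) + 5·e^(−1.7626) + 2·e^(−2.3045) = 1.7352 + 1.6733 + 1.2761 + 0.85799 + 0.19962 = 5.7422.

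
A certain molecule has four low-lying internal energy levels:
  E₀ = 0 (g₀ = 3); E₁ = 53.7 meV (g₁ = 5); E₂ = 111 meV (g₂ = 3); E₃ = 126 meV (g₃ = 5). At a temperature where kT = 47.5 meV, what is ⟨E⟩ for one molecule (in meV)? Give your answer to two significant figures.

31 meV

Eᵢ/kT = 0, 1.131, 2.337, 2.653.
Z = Σ gᵢe^(−Eᵢ/kT) = 3·e^(−0) + 5·e^(−1.131) + 3·e^(−2.337) + 5·e^(−2.653) = 3.000 + 1.614 + 0.2899 + 0.3522 = 5.256.
⟨E⟩ = Σ Eᵢ gᵢe^(−Eᵢ/kT) / Z = (0·3.000 + 53.7·1.614 + 111·0.2899 + 126·0.3522) / 5.256 = 31 meV.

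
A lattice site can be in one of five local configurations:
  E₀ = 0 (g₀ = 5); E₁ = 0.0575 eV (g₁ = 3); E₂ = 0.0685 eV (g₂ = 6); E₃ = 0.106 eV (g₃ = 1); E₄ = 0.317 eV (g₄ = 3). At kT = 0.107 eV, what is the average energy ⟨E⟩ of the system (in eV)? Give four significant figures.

0.03888 eV

Eᵢ/kT = 0, 0.537383, 0.640187, 0.990654, 2.96262.
Z = Σ gᵢe^(−Eᵢ/kT) = 5·e^(−0) + 3·e^(−0.537383) + 6·e^(−0.640187) + 1·e^(−0.990654) + 3·e^(−2.96262) = 5.00000 + 1.75283 + 3.16316 + 0.371334 + 0.155050 = 10.4424.
⟨E⟩ = Σ Eᵢ gᵢe^(−Eᵢ/kT) / Z = (0·5.00000 + 0.0575·1.75283 + 0.0685·3.16316 + 0.106·0.371334 + 0.317·0.155050) / 10.4424 = 0.03888 eV.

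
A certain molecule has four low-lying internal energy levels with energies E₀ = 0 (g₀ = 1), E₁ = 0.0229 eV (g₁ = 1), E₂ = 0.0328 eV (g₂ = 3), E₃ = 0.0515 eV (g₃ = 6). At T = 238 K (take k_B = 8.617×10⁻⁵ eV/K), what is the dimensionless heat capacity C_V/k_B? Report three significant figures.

k_BT = 8.617×10⁻⁵ × 238 K = 0.020508 eV.
Eᵢ/kT = 0, 1.1166, 1.5994, 2.5112.
Z = Σ gᵢe^(−Eᵢ/kT) = 1·e^(−0) + 1·e^(−1.1166) + 3·e^(−1.5994) + 6·e^(−2.5112) = 1.0000 + 0.32739 + 0.60605 + 0.48702 = 2.4205.
⟨E⟩ = 0.021672 eV, ⟨E²⟩ = 0.00087395 eV².
C_V/k_B = (⟨E²⟩ − ⟨E⟩²)/(kT)² = (0.00087395 − 0.00046968)/0.00042058 = 0.961.

0.961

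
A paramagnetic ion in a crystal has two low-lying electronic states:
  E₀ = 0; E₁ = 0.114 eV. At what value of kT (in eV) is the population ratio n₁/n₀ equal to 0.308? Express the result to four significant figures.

0.09680 eV

n₁/n₀ = exp[−(E₁−E₀)/kT] = 0.308.
⇒ (E₁−E₀)/kT = ln(1/0.308) = ln(3.24675) = 1.17765.
kT = 0.114 eV / 1.17765 = 0.09680 eV.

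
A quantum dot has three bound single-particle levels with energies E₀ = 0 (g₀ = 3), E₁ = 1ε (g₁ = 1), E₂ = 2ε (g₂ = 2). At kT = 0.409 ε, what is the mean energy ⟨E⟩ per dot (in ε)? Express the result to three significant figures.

Eᵢ/kT = 0, 2.4450, 4.8900.
Z = Σ gᵢe^(−Eᵢ/kT) = 3·e^(−0) + 1·e^(−2.4450) + 2·e^(−4.8900) = 3.0000 + 0.086726 + 0.015043 = 3.1018.
⟨E⟩ = Σ Eᵢ gᵢe^(−Eᵢ/kT) / Z = (0·3.0000 + 1·0.086726 + 2·0.015043) / 3.1018 = 0.0377 ε.

0.0377 ε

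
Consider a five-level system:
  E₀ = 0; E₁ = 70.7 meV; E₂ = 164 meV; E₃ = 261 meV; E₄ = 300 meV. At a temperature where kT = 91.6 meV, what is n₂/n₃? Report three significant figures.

n₂/n₃ = exp[−(E₂−E₃)/kT] = exp(−(-97 meV)/(91.6 meV)) = exp(1.0590) = 2.88.

2.88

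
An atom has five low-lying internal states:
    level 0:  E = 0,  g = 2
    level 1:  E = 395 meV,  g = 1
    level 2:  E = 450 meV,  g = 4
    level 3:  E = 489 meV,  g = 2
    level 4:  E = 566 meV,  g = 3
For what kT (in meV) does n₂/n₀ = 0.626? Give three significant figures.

387 meV

n₂/n₀ = (g₂/g₀) exp[−(E₂−E₀)/kT] = 0.626.
⇒ (E₂−E₀)/kT = ln((4/2)/0.626) = ln(3.1949) = 1.1616.
kT = 450 meV / 1.1616 = 387 meV.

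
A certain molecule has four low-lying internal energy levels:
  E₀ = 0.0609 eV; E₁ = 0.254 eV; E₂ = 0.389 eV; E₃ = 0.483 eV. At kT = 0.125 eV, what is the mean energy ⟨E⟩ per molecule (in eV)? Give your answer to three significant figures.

Eᵢ/kT = 0.48720, 2.0320, 3.1120, 3.8640.
Z = Σ e^(−Eᵢ/kT) = e^(−0.48720) + e^(−2.0320) + e^(−3.1120) + e^(−3.8640) = 0.61434 + 0.13107 + 0.044512 + 0.020984 = 0.81091.
⟨E⟩ = Σ Eᵢ e^(−Eᵢ/kT) / Z = (0.0609·0.61434 + 0.254·0.13107 + 0.389·0.044512 + 0.483·0.020984) / 0.81091 = 0.121 eV.

0.121 eV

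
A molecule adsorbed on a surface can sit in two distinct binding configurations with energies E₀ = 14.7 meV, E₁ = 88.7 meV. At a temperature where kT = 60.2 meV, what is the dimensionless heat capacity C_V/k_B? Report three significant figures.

0.265

Eᵢ/kT = 0.24419, 1.4734.
Z = Σ e^(−Eᵢ/kT) = e^(−0.24419) + e^(−1.4734) = 0.78334 + 0.22915 = 1.0125.
⟨E⟩ = 31.448 meV, ⟨E²⟩ = 1947.8 meV².
C_V/k_B = (⟨E²⟩ − ⟨E⟩²)/(kT)² = (1947.8 − 988.98)/3624.0 = 0.265.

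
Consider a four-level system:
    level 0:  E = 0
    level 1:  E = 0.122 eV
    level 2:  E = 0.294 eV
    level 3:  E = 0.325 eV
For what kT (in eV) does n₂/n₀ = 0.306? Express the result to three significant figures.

n₂/n₀ = exp[−(E₂−E₀)/kT] = 0.306.
⇒ (E₂−E₀)/kT = ln(1/0.306) = ln(3.2680) = 1.1842.
kT = 0.294 eV / 1.1842 = 0.248 eV.

0.248 eV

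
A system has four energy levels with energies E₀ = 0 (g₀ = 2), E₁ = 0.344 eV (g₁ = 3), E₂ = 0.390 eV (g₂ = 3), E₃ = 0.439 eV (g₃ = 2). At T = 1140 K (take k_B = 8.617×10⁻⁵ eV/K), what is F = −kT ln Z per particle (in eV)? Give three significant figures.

k_BT = 8.617×10⁻⁵ × 1140 K = 0.098234 eV.
Eᵢ/kT = 0, 3.5018, 3.9701, 4.4689.
Z = Σ gᵢe^(−Eᵢ/kT) = 2·e^(−0) + 3·e^(−3.5018) + 3·e^(−3.9701) + 2·e^(−4.4689) = 2.0000 + 0.090429 + 0.056615 + 0.022920 = 2.1700.
F = −kT ln Z = −0.098234 × ln(2.1700) = −0.098234 × 0.77473 = -0.0761 eV.

-0.0761 eV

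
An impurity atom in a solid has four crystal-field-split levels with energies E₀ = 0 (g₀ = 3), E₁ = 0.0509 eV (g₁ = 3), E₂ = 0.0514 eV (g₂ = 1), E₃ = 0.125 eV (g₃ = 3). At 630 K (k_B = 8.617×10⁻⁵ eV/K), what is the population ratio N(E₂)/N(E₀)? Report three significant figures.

k_BT = 8.617×10⁻⁵ × 630 K = 0.054287 eV.
n₂/n₀ = (g₂/g₀) exp[−(E₂−E₀)/kT] = (1/3) × exp(−(0.0514 eV)/(0.054287 eV)) = (1/3) × exp(-0.94682) = 0.129.

0.129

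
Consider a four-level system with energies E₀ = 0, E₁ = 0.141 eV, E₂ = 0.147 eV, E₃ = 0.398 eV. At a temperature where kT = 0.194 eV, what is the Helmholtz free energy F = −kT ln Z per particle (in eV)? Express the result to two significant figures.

-0.14 eV

Eᵢ/kT = 0, 0.7268, 0.7577, 2.052.
Z = Σ e^(−Eᵢ/kT) = e^(−0) + e^(−0.7268) + e^(−0.7577) + e^(−2.052) = 1.000 + 0.4835 + 0.4687 + 0.1285 = 2.081.
F = −kT ln Z = −0.194 × ln(2.081) = −0.194 × 0.7328 = -0.14 eV.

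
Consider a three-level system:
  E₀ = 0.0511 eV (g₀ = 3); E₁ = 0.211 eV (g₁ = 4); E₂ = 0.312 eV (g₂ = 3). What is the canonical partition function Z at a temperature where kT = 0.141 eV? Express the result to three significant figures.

Eᵢ/kT = 0.36241, 1.4965, 2.2128.
Z = Σ gᵢe^(−Eᵢ/kT) = 3·e^(−0.36241) + 4·e^(−1.4965) + 3·e^(−2.2128) = 2.0880 + 0.89565 + 0.32818 = 3.3118.

Z = 3.31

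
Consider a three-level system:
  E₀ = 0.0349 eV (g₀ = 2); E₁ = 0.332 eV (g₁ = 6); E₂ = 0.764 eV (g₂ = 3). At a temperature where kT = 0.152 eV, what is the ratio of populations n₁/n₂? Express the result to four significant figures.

n₁/n₂ = (g₁/g₂) exp[−(E₁−E₂)/kT] = (6/3) × exp(−(-0.432 eV)/(0.152 eV)) = (6/3) × exp(2.84211) = 34.30.

34.30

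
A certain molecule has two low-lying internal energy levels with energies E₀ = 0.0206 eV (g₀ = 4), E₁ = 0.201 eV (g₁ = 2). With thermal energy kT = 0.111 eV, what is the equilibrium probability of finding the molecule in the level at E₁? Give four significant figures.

0.08961

Eᵢ/kT = 0.185586, 1.81081.
Z = Σ gᵢe^(−Eᵢ/kT) = 4·e^(−0.185586) + 2·e^(−1.81081) = 3.32247 + 0.327043 = 3.64951.
P₁ = g₁ e^(−E₁/kT) / Z = 0.327043/3.64951 = 0.08961.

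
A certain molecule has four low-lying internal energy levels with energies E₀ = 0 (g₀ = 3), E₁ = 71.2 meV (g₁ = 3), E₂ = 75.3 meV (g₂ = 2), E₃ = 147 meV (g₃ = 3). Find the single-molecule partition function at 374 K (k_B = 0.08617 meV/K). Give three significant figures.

Z = 3.55

k_BT = 0.08617 × 374 K = 32.228 meV.
Eᵢ/kT = 0, 2.2093, 2.3365, 4.5613.
Z = Σ gᵢe^(−Eᵢ/kT) = 3·e^(−0) + 3·e^(−2.2093) + 2·e^(−2.3365) + 3·e^(−4.5613) = 3.0000 + 0.32933 + 0.19333 + 0.031345 = 3.5540.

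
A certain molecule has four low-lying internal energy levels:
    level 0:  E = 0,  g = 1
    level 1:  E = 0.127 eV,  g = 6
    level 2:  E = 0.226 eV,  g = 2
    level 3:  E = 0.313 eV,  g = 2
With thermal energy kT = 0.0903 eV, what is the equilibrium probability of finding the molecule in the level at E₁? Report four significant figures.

Eᵢ/kT = 0, 1.40642, 2.50277, 3.46622.
Z = Σ gᵢe^(−Eᵢ/kT) = 1·e^(−0) + 6·e^(−1.40642) + 2·e^(−2.50277) + 2·e^(−3.46622) = 1.00000 + 1.47011 + 0.163716 + 0.0624698 = 2.69630.
P₁ = g₁ e^(−E₁/kT) / Z = 1.47011/2.69630 = 0.5452.

0.5452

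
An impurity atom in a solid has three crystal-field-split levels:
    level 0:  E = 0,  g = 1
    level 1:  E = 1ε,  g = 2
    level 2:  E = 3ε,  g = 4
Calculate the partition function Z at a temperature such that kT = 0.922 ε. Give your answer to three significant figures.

Z = 1.83

Eᵢ/kT = 0, 1.0846, 3.2538.
Z = Σ gᵢe^(−Eᵢ/kT) = 1·e^(−0) + 2·e^(−1.0846) + 4·e^(−3.2538) = 1.0000 + 0.67607 + 0.15451 = 1.8306.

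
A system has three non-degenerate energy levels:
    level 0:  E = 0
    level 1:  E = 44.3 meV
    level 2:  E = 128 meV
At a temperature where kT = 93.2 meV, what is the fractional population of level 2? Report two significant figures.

Eᵢ/kT = 0, 0.4753, 1.373.
Z = Σ e^(−Eᵢ/kT) = e^(−0) + e^(−0.4753) + e^(−1.373) = 1.000 + 0.6217 + 0.2533 = 1.875.
P₂ = e^(−E₂/kT) / Z = 0.2533/1.875 = 0.14.

0.14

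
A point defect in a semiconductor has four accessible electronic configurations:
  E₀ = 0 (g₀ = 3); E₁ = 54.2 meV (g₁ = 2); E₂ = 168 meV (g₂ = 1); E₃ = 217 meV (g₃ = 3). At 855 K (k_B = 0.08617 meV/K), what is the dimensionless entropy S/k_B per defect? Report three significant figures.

1.77

k_BT = 0.08617 × 855 K = 73.675 meV.
Eᵢ/kT = 0, 0.73566, 2.2803, 2.9454.
Z = Σ gᵢe^(−Eᵢ/kT) = 3·e^(−0) + 2·e^(−0.73566) + 1·e^(−2.2803) + 3·e^(−2.9454) = 3.0000 + 0.95838 + 0.10225 + 0.15774 = 4.2184.
⟨E⟩ = Σ EᵢPᵢ = 24.500 meV.
S/k_B = ln Z + ⟨E⟩/kT = ln(4.2184) + 24.500/73.675 = 1.4395 + 0.33254 = 1.77.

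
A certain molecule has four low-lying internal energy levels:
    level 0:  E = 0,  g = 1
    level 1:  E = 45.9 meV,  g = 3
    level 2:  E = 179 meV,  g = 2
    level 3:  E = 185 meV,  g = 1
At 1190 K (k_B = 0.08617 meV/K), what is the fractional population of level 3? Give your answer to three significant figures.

0.0480

k_BT = 0.08617 × 1190 K = 102.54 meV.
Eᵢ/kT = 0, 0.44763, 1.7457, 1.8042.
Z = Σ gᵢe^(−Eᵢ/kT) = 1·e^(−0) + 3·e^(−0.44763) + 2·e^(−1.7457) + 1·e^(−1.8042) = 1.0000 + 1.9174 + 0.34905 + 0.16461 = 3.4311.
P₃ = g₃ e^(−E₃/kT) / Z = 0.16461/3.4311 = 0.0480.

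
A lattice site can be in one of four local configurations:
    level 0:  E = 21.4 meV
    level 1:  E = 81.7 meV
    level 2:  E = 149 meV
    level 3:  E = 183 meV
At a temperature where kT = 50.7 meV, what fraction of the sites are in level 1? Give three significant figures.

0.213

Eᵢ/kT = 0.42209, 1.6114, 2.9389, 3.6095.
Z = Σ e^(−Eᵢ/kT) = e^(−0.42209) + e^(−1.6114) + e^(−2.9389) + e^(−3.6095) = 0.65568 + 0.19961 + 0.052924 + 0.027065 = 0.93528.
P₁ = e^(−E₁/kT) / Z = 0.19961/0.93528 = 0.213.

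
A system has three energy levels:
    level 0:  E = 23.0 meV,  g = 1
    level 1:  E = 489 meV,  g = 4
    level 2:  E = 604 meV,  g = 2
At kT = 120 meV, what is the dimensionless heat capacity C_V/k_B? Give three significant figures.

Eᵢ/kT = 0.19167, 4.0750, 5.0333.
Z = Σ gᵢe^(−Eᵢ/kT) = 1·e^(−0.19167) + 4·e^(−4.0750) + 2·e^(−5.0333) = 0.82558 + 0.067969 + 0.013035 = 0.90658.
⟨E⟩ = 66.291 meV, ⟨E²⟩ = 23655 meV².
C_V/k_B = (⟨E²⟩ − ⟨E⟩²)/(kT)² = (23655 − 4394.5)/14400 = 1.34.

1.34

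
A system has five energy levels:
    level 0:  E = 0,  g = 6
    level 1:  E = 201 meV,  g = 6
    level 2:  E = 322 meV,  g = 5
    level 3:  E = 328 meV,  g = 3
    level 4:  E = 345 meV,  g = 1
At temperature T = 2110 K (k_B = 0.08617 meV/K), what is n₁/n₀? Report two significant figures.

0.33

k_BT = 0.08617 × 2110 K = 181.8 meV.
n₁/n₀ = (g₁/g₀) exp[−(E₁−E₀)/kT] = (6/6) × exp(−(201 meV)/(181.8 meV)) = (6/6) × exp(-1.106) = 0.33.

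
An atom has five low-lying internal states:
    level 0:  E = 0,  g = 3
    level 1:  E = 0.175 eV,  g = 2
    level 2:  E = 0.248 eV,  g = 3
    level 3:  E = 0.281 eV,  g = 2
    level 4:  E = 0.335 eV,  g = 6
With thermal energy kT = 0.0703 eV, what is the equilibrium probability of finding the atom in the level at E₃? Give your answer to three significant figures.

Eᵢ/kT = 0, 2.4893, 3.5277, 3.9972, 4.7653.
Z = Σ gᵢe^(−Eᵢ/kT) = 3·e^(−0) + 2·e^(−2.4893) + 3·e^(−3.5277) + 2·e^(−3.9972) + 6·e^(−4.7653) = 3.0000 + 0.16594 + 0.088117 + 0.036734 + 0.051122 = 3.3419.
P₃ = g₃ e^(−E₃/kT) / Z = 0.036734/3.3419 = 0.0110.

0.0110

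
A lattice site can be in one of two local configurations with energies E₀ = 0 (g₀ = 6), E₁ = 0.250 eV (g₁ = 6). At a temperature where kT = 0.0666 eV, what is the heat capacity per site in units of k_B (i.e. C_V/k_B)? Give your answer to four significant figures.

Eᵢ/kT = 0, 3.75375.
Z = Σ gᵢe^(−Eᵢ/kT) = 6·e^(−0) + 6·e^(−3.75375) = 6.00000 + 0.140578 = 6.14058.
⟨E⟩ = 0.00572332 eV, ⟨E²⟩ = 0.00143083 eV².
C_V/k_B = (⟨E²⟩ − ⟨E⟩²)/(kT)² = (0.00143083 − 0.0000327564)/0.00443556 = 0.3152.

0.3152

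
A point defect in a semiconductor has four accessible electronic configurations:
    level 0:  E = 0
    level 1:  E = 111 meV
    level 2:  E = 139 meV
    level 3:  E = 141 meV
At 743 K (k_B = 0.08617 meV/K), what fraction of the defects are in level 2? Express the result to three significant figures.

k_BT = 0.08617 × 743 K = 64.024 meV.
Eᵢ/kT = 0, 1.7337, 2.1711, 2.2023.
Z = Σ e^(−Eᵢ/kT) = e^(−0) + e^(−1.7337) + e^(−2.1711) + e^(−2.2023) = 1.0000 + 0.17663 + 0.11405 + 0.11055 = 1.4012.
P₂ = e^(−E₂/kT) / Z = 0.11405/1.4012 = 0.0814.

0.0814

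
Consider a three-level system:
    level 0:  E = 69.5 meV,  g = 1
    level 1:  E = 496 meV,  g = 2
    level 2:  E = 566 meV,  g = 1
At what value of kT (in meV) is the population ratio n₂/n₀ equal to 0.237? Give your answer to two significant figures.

340 meV

n₂/n₀ = (g₂/g₀) exp[−(E₂−E₀)/kT] = 0.237.
⇒ (E₂−E₀)/kT = ln((1/1)/0.237) = ln(4.219) = 1.440.
kT = 496.5 meV / 1.440 = 340 meV.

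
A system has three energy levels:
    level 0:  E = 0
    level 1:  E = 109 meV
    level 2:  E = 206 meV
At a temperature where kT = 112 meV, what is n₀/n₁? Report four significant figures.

n₀/n₁ = exp[−(E₀−E₁)/kT] = exp(−(-109 meV)/(112 meV)) = exp(0.973214) = 2.646.

2.646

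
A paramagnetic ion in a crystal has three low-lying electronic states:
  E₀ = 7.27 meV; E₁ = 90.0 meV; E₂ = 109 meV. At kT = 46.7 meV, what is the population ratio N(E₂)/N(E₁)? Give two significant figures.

0.67

n₂/n₁ = exp[−(E₂−E₁)/kT] = exp(−(19.0 meV)/(46.7 meV)) = exp(-0.4069) = 0.67.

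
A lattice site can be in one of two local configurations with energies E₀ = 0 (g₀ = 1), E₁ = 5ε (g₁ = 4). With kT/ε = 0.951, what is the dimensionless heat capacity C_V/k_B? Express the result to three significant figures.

0.553

Eᵢ/kT = 0, 5.2576.
Z = Σ gᵢe^(−Eᵢ/kT) = 1·e^(−0) + 4·e^(−5.2576) = 1.0000 + 0.020831 = 1.0208.
⟨E⟩ = 0.10203 ε, ⟨E²⟩ = 0.51016 ε².
C_V/k_B = (⟨E²⟩ − ⟨E⟩²)/(kT)² = (0.51016 − 0.010410)/0.90440 = 0.553.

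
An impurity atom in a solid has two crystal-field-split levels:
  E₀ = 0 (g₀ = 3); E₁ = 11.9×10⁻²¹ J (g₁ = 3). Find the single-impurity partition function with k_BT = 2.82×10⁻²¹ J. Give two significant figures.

Eᵢ/kT = 0, 4.220.
Z = Σ gᵢe^(−Eᵢ/kT) = 3·e^(−0) + 3·e^(−4.220) = 3.000 + 0.04410 = 3.044.

Z = 3.0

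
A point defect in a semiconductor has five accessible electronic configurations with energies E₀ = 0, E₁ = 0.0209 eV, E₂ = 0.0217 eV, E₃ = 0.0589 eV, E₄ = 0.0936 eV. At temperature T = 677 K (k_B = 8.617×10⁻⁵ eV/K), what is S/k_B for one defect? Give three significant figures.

k_BT = 8.617×10⁻⁵ × 677 K = 0.058337 eV.
Eᵢ/kT = 0, 0.35826, 0.37198, 1.0097, 1.6045.
Z = Σ e^(−Eᵢ/kT) = e^(−0) + e^(−0.35826) + e^(−0.37198) + e^(−1.0097) + e^(−1.6045) = 1.0000 + 0.69889 + 0.68937 + 0.36433 + 0.20099 = 2.9536.
⟨E⟩ = Σ EᵢPᵢ = 0.023645 eV.
S/k_B = ln Z + ⟨E⟩/kT = ln(2.9536) + 0.023645/0.058337 = 1.0830 + 0.40532 = 1.49.

1.49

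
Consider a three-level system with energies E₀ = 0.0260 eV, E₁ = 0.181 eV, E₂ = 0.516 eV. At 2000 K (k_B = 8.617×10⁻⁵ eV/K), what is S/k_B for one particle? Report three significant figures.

0.745

k_BT = 8.617×10⁻⁵ × 2000 K = 0.17234 eV.
Eᵢ/kT = 0.15086, 1.0502, 2.9941.
Z = Σ e^(−Eᵢ/kT) = e^(−0.15086) + e^(−1.0502) + e^(−2.9941) = 0.85997 + 0.34987 + 0.050082 = 1.2599.
⟨E⟩ = Σ EᵢPᵢ = 0.088521 eV.
S/k_B = ln Z + ⟨E⟩/kT = ln(1.2599) + 0.088521/0.17234 = 0.23103 + 0.51364 = 0.745.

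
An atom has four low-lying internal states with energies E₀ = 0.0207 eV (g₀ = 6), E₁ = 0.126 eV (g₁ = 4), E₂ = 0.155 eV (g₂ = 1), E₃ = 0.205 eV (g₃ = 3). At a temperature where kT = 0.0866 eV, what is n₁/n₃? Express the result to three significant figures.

3.32

n₁/n₃ = (g₁/g₃) exp[−(E₁−E₃)/kT] = (4/3) × exp(−(-0.079 eV)/(0.0866 eV)) = (4/3) × exp(0.91224) = 3.32.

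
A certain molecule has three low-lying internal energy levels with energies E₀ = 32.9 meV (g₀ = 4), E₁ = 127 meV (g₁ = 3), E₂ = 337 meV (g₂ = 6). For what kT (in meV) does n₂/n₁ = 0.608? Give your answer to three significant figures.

176 meV

n₂/n₁ = (g₂/g₁) exp[−(E₂−E₁)/kT] = 0.608.
⇒ (E₂−E₁)/kT = ln((6/3)/0.608) = ln(3.2895) = 1.1907.
kT = 210 meV / 1.1907 = 176 meV.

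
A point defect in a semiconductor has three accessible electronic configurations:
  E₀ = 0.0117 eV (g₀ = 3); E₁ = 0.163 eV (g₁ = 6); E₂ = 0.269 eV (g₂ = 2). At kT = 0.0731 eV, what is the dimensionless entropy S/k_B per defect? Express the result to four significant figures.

Eᵢ/kT = 0.160055, 2.22982, 3.67989.
Z = Σ gᵢe^(−Eᵢ/kT) = 3·e^(−0.160055) + 6·e^(−2.22982) + 2·e^(−3.67989) = 2.55629 + 0.645287 + 0.0504515 = 3.25203.
⟨E⟩ = Σ EᵢPᵢ = 0.0457135 eV.
S/k_B = ln Z + ⟨E⟩/kT = ln(3.25203) + 0.0457135/0.0731 = 1.17928 + 0.625356 = 1.805.

1.805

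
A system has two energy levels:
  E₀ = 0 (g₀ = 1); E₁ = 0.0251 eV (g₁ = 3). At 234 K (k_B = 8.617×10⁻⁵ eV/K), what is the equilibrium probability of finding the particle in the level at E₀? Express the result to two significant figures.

k_BT = 8.617×10⁻⁵ × 234 K = 0.02016 eV.
Eᵢ/kT = 0, 1.245.
Z = Σ gᵢe^(−Eᵢ/kT) = 1·e^(−0) + 3·e^(−1.245) = 1.000 + 0.8638 = 1.864.
P₀ = g₀ e^(−E₀/kT) / Z = 1.000/1.864 = 0.54.

0.54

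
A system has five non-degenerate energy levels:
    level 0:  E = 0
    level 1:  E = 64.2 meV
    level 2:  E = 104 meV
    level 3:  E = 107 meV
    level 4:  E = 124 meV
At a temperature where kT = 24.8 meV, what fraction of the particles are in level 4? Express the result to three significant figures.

0.00607

Eᵢ/kT = 0, 2.5887, 4.1935, 4.3145, 5.0000.
Z = Σ e^(−Eᵢ/kT) = e^(−0) + e^(−2.5887) + e^(−4.1935) + e^(−4.3145) + e^(−5.0000) = 1.0000 + 0.075118 + 0.015093 + 0.013373 + 0.0067379 = 1.1103.
P₄ = e^(−E₄/kT) / Z = 0.0067379/1.1103 = 0.00607.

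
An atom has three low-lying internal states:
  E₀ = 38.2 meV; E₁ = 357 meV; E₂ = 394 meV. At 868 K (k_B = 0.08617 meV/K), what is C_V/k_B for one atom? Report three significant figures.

0.431

k_BT = 0.08617 × 868 K = 74.796 meV.
Eᵢ/kT = 0.51072, 4.7730, 5.2677.
Z = Σ e^(−Eᵢ/kT) = e^(−0.51072) + e^(−4.7730) + e^(−5.2677) = 0.60006 + 0.0084550 + 0.0051555 = 0.61367.
⟨E⟩ = 45.581 meV, ⟨E²⟩ = 4487.0 meV².
C_V/k_B = (⟨E²⟩ − ⟨E⟩²)/(kT)² = (4487.0 − 2077.6)/5594.4 = 0.431.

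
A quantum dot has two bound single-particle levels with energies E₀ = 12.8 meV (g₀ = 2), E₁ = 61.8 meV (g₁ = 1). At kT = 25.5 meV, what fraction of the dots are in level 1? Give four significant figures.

Eᵢ/kT = 0.501961, 2.42353.
Z = Σ gᵢe^(−Eᵢ/kT) = 2·e^(−0.501961) + 1·e^(−2.42353) = 1.21068 + 0.0886083 = 1.29929.
P₁ = g₁ e^(−E₁/kT) / Z = 0.0886083/1.29929 = 0.06820.

0.06820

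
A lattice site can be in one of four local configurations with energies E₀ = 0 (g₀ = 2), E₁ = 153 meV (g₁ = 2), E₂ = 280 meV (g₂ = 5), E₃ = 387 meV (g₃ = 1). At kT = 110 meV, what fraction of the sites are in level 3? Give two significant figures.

Eᵢ/kT = 0, 1.391, 2.545, 3.518.
Z = Σ gᵢe^(−Eᵢ/kT) = 2·e^(−0) + 2·e^(−1.391) + 5·e^(−2.545) + 1·e^(−3.518) = 2.000 + 0.4977 + 0.3924 + 0.02966 = 2.920.
P₃ = g₃ e^(−E₃/kT) / Z = 0.02966/2.920 = 0.010.

0.010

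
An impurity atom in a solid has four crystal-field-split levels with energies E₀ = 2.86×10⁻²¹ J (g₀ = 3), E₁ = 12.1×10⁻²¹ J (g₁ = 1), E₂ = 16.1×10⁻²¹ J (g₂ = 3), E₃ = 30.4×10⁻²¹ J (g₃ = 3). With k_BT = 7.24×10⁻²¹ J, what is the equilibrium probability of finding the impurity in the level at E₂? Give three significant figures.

0.126

Eᵢ/kT = 0.39503, 1.6713, 2.2238, 4.1989.
Z = Σ gᵢe^(−Eᵢ/kT) = 3·e^(−0.39503) + 1·e^(−1.6713) + 3·e^(−2.2238) + 3·e^(−4.1989) = 2.0210 + 0.18800 + 0.32459 + 0.045036 = 2.5786.
P₂ = g₂ e^(−E₂/kT) / Z = 0.32459/2.5786 = 0.126.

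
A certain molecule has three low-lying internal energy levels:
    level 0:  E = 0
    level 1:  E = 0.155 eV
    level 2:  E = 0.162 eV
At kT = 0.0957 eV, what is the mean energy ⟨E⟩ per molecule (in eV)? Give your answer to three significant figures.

Eᵢ/kT = 0, 1.6196, 1.6928.
Z = Σ e^(−Eᵢ/kT) = e^(−0) + e^(−1.6196) + e^(−1.6928) = 1.0000 + 0.19798 + 0.18400 = 1.3820.
⟨E⟩ = Σ Eᵢ e^(−Eᵢ/kT) / Z = (0·1.0000 + 0.155·0.19798 + 0.162·0.18400) / 1.3820 = 0.0438 eV.

0.0438 eV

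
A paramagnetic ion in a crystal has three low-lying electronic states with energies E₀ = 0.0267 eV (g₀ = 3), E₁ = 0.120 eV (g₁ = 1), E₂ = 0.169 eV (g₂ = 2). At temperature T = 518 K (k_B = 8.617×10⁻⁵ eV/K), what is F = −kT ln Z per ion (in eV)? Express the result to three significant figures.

k_BT = 8.617×10⁻⁵ × 518 K = 0.044636 eV.
Eᵢ/kT = 0.59817, 2.6884, 3.7862.
Z = Σ gᵢe^(−Eᵢ/kT) = 3·e^(−0.59817) + 1·e^(−2.6884) + 2·e^(−3.7862) = 1.6495 + 0.067990 + 0.045363 = 1.7629.
F = −kT ln Z = −0.044636 × ln(1.7629) = −0.044636 × 0.56696 = -0.0253 eV.

-0.0253 eV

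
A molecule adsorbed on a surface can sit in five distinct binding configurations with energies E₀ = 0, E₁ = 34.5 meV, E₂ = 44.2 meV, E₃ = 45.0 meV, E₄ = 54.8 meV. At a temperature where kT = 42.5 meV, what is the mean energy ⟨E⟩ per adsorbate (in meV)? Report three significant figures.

25.5 meV

Eᵢ/kT = 0, 0.81176, 1.0400, 1.0588, 1.2894.
Z = Σ e^(−Eᵢ/kT) = e^(−0) + e^(−0.81176) + e^(−1.0400) + e^(−1.0588) + e^(−1.2894) = 1.0000 + 0.44408 + 0.35345 + 0.34687 + 0.27544 = 2.4198.
⟨E⟩ = Σ Eᵢ e^(−Eᵢ/kT) / Z = (0·1.0000 + 34.5·0.44408 + 44.2·0.35345 + 45.0·0.34687 + 54.8·0.27544) / 2.4198 = 25.5 meV.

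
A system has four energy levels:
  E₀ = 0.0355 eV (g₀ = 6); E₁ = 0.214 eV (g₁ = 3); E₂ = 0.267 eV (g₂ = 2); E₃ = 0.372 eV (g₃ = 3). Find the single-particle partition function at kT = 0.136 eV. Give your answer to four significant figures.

Z = 5.719

Eᵢ/kT = 0.261029, 1.57353, 1.96324, 2.73529.
Z = Σ gᵢe^(−Eᵢ/kT) = 6·e^(−0.261029) + 3·e^(−1.57353) + 2·e^(−1.96324) + 3·e^(−2.73529) = 4.62155 + 0.621936 + 0.280806 + 0.194626 = 5.71892.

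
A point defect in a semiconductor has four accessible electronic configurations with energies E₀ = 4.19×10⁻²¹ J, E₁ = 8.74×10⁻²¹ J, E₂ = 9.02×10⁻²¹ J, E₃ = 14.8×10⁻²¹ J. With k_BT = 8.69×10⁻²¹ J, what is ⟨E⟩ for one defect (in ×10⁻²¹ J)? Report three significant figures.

Eᵢ/kT = 0.48216, 1.0058, 1.0380, 1.7031.
Z = Σ e^(−Eᵢ/kT) = e^(−0.48216) + e^(−1.0058) + e^(−1.0380) + e^(−1.7031) = 0.61745 + 0.36575 + 0.35416 + 0.18212 = 1.5195.
⟨E⟩ = Σ Eᵢ e^(−Eᵢ/kT) / Z = (4.19·0.61745 + 8.74·0.36575 + 9.02·0.35416 + 14.8·0.18212) / 1.5195 = 7.68 ×10⁻²¹ J.

7.68 ×10⁻²¹ J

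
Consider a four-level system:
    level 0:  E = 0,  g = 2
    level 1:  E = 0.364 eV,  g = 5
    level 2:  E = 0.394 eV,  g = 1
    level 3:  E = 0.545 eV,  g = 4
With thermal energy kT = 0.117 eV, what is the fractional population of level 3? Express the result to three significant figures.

Eᵢ/kT = 0, 3.1111, 3.3675, 4.6581.
Z = Σ gᵢe^(−Eᵢ/kT) = 2·e^(−0) + 5·e^(−3.1111) + 1·e^(−3.3675) + 4·e^(−4.6581) = 2.0000 + 0.22276 + 0.034476 + 0.037938 = 2.2952.
P₃ = g₃ e^(−E₃/kT) / Z = 0.037938/2.2952 = 0.0165.

0.0165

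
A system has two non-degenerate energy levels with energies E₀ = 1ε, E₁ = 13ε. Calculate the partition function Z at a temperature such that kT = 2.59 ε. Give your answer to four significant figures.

Z = 0.6863

Eᵢ/kT = 0.386100, 5.01931.
Z = Σ e^(−Eᵢ/kT) = e^(−0.386100) + e^(−5.01931) = 0.679703 + 0.00660909 = 0.686312.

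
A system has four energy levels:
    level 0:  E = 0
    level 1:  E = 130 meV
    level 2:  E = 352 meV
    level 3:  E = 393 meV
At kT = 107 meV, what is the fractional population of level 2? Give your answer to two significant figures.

Eᵢ/kT = 0, 1.215, 3.290, 3.673.
Z = Σ e^(−Eᵢ/kT) = e^(−0) + e^(−1.215) + e^(−3.290) + e^(−3.673) = 1.000 + 0.2967 + 0.03725 + 0.02540 = 1.359.
P₂ = e^(−E₂/kT) / Z = 0.03725/1.359 = 0.027.

0.027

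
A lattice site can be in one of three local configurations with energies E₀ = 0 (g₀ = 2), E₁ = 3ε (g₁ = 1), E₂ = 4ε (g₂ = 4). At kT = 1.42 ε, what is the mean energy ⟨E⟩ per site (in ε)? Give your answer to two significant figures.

0.56 ε

Eᵢ/kT = 0, 2.113, 2.817.
Z = Σ gᵢe^(−Eᵢ/kT) = 2·e^(−0) + 1·e^(−2.113) + 4·e^(−2.817) = 2.000 + 0.1209 + 0.2391 = 2.360.
⟨E⟩ = Σ Eᵢ gᵢe^(−Eᵢ/kT) / Z = (0·2.000 + 3·0.1209 + 4·0.2391) / 2.360 = 0.56 ε.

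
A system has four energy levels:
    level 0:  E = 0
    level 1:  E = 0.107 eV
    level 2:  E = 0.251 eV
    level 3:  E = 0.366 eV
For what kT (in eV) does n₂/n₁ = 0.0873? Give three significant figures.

n₂/n₁ = exp[−(E₂−E₁)/kT] = 0.0873.
⇒ (E₂−E₁)/kT = ln(1/0.0873) = ln(11.455) = 2.4384.
kT = 0.144 eV / 2.4384 = 0.0591 eV.

0.0591 eV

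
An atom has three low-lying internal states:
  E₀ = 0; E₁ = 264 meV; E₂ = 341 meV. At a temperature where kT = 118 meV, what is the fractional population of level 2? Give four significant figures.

Eᵢ/kT = 0, 2.23729, 2.88983.
Z = Σ e^(−Eᵢ/kT) = e^(−0) + e^(−2.23729) + e^(−2.88983) = 1.00000 + 0.106747 + 0.0555857 = 1.16233.
P₂ = e^(−E₂/kT) / Z = 0.0555857/1.16233 = 0.04782.

0.04782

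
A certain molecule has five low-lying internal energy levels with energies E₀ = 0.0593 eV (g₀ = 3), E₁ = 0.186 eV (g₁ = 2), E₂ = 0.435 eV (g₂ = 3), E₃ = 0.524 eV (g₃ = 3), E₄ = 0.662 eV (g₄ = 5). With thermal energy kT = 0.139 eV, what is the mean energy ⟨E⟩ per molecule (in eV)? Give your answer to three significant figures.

0.123 eV

Eᵢ/kT = 0.42662, 1.3381, 3.1295, 3.7698, 4.7626.
Z = Σ gᵢe^(−Eᵢ/kT) = 3·e^(−0.42662) + 2·e^(−1.3381) + 3·e^(−3.1295) + 3·e^(−3.7698) + 5·e^(−4.7626) = 1.9581 + 0.52469 + 0.13122 + 0.069170 + 0.042717 = 2.7259.
⟨E⟩ = Σ Eᵢ gᵢe^(−Eᵢ/kT) / Z = (0.0593·1.9581 + 0.186·0.52469 + 0.435·0.13122 + 0.524·0.069170 + 0.662·0.042717) / 2.7259 = 0.123 eV.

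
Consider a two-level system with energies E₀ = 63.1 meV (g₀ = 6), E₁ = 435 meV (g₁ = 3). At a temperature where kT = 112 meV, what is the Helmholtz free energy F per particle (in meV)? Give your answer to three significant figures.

Eᵢ/kT = 0.56339, 3.8839.
Z = Σ gᵢe^(−Eᵢ/kT) = 6·e^(−0.56339) + 3·e^(−3.8839) = 3.4157 + 0.061711 = 3.4774.
F = −kT ln Z = −112 × ln(3.4774) = −112 × 1.2463 = -140 meV.

-140 meV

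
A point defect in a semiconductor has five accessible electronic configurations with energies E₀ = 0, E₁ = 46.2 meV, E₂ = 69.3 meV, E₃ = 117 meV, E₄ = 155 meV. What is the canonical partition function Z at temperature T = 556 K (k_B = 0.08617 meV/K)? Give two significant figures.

Z = 1.7

k_BT = 0.08617 × 556 K = 47.91 meV.
Eᵢ/kT = 0, 0.9643, 1.446, 2.442, 3.235.
Z = Σ e^(−Eᵢ/kT) = e^(−0) + e^(−0.9643) + e^(−1.446) + e^(−2.442) + e^(−3.235) = 1.000 + 0.3812 + 0.2355 + 0.08699 + 0.03936 = 1.743.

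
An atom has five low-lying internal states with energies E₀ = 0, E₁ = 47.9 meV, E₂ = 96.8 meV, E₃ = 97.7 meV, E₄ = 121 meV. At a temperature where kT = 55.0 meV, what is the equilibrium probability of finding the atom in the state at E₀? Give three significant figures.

0.535

Eᵢ/kT = 0, 0.87091, 1.7600, 1.7764, 2.2000.
Z = Σ e^(−Eᵢ/kT) = e^(−0) + e^(−0.87091) + e^(−1.7600) + e^(−1.7764) + e^(−2.2000) = 1.0000 + 0.41857 + 0.17204 + 0.16925 + 0.11080 = 1.8707.
P₀ = e^(−E₀/kT) / Z = 1.0000/1.8707 = 0.535.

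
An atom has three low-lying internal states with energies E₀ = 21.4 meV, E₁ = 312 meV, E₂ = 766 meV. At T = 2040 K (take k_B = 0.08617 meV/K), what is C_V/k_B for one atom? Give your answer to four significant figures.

0.5510

k_BT = 0.08617 × 2040 K = 175.787 meV.
Eᵢ/kT = 0.121738, 1.77488, 4.35755.
Z = Σ e^(−Eᵢ/kT) = e^(−0.121738) + e^(−1.77488) + e^(−4.35755) = 0.885380 + 0.169504 + 0.0128097 = 1.06769.
⟨E⟩ = 76.4685 meV, ⟨E²⟩ = 22873.5 meV².
C_V/k_B = (⟨E²⟩ − ⟨E⟩²)/(kT)² = (22873.5 − 5847.43)/30901.1 = 0.5510.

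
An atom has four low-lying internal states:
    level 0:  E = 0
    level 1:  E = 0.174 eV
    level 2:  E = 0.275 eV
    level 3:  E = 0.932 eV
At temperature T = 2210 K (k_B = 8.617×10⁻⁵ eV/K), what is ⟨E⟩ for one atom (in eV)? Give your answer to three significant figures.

0.0861 eV

k_BT = 8.617×10⁻⁵ × 2210 K = 0.19044 eV.
Eᵢ/kT = 0, 0.91367, 1.4440, 4.8939.
Z = Σ e^(−Eᵢ/kT) = e^(−0) + e^(−0.91367) + e^(−1.4440) + e^(−4.8939) = 1.0000 + 0.40105 + 0.23598 + 0.0074921 = 1.6445.
⟨E⟩ = Σ Eᵢ e^(−Eᵢ/kT) / Z = (0·1.0000 + 0.174·0.40105 + 0.275·0.23598 + 0.932·0.0074921) / 1.6445 = 0.0861 eV.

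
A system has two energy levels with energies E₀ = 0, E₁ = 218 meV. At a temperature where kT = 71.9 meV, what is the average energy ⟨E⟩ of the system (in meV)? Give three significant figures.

Eᵢ/kT = 0, 3.0320.
Z = Σ e^(−Eᵢ/kT) = e^(−0) + e^(−3.0320) = 1.0000 + 0.048219 = 1.0482.
⟨E⟩ = Σ Eᵢ e^(−Eᵢ/kT) / Z = (0·1.0000 + 218·0.048219) / 1.0482 = 10.0 meV.

10.0 meV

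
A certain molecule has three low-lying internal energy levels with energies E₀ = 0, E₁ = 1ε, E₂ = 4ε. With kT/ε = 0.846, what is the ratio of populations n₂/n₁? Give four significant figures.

0.02884

n₂/n₁ = exp[−(E₂−E₁)/kT] = exp(−(3ε)/(0.846ε)) = exp(-3.54610) = 0.02884.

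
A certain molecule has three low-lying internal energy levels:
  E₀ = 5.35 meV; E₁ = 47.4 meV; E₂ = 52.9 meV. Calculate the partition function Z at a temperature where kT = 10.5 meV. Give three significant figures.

Eᵢ/kT = 0.50952, 4.5143, 5.0381.
Z = Σ e^(−Eᵢ/kT) = e^(−0.50952) + e^(−4.5143) + e^(−5.0381) = 0.60078 + 0.010951 + 0.0064861 = 0.61822.

Z = 0.618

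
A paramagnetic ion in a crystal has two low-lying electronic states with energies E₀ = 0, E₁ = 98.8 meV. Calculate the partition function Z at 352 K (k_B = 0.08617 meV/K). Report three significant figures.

k_BT = 0.08617 × 352 K = 30.332 meV.
Eᵢ/kT = 0, 3.2573.
Z = Σ e^(−Eᵢ/kT) = e^(−0) + e^(−3.2573) = 1.0000 + 0.038492 = 1.0385.

Z = 1.04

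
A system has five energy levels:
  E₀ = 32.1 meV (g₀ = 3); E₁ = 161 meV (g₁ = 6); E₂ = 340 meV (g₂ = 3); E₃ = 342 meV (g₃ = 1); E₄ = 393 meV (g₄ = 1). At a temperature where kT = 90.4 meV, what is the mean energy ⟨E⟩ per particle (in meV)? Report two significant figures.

Eᵢ/kT = 0.3551, 1.781, 3.761, 3.783, 4.347.
Z = Σ gᵢe^(−Eᵢ/kT) = 3·e^(−0.3551) + 6·e^(−1.781) + 3·e^(−3.761) + 1·e^(−3.783) + 1·e^(−4.347) = 2.103 + 1.011 + 0.06978 + 0.02275 + 0.01295 = 3.219.
⟨E⟩ = Σ Eᵢ gᵢe^(−Eᵢ/kT) / Z = (32.1·2.103 + 161·1.011 + 340·0.06978 + 342·0.02275 + 393·0.01295) / 3.219 = 83 meV.

83 meV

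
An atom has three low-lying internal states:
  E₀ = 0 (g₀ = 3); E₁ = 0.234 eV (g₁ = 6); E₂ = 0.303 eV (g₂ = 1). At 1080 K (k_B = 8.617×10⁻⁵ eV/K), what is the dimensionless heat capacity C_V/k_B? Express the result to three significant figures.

0.841

k_BT = 8.617×10⁻⁵ × 1080 K = 0.093064 eV.
Eᵢ/kT = 0, 2.5144, 3.2558.
Z = Σ gᵢe^(−Eᵢ/kT) = 3·e^(−0) + 6·e^(−2.5144) + 1·e^(−3.2558) = 3.0000 + 0.48547 + 0.038550 = 3.5240.
⟨E⟩ = 0.035551 eV, ⟨E²⟩ = 0.0085476 eV².
C_V/k_B = (⟨E²⟩ − ⟨E⟩²)/(kT)² = (0.0085476 − 0.0012639)/0.0086609 = 0.841.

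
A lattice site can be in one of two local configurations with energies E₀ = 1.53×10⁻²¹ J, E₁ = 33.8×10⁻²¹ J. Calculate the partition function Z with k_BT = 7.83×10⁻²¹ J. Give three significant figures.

Eᵢ/kT = 0.19540, 4.3167.
Z = Σ e^(−Eᵢ/kT) = e^(−0.19540) + e^(−4.3167) = 0.82251 + 0.013344 = 0.83585.

Z = 0.836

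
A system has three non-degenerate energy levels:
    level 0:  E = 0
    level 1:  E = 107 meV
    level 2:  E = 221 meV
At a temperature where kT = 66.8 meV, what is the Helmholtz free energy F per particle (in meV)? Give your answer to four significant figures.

Eᵢ/kT = 0, 1.60180, 3.30838.
Z = Σ e^(−Eᵢ/kT) = e^(−0) + e^(−1.60180) + e^(−3.30838) = 1.00000 + 0.201533 + 0.0365754 = 1.23811.
F = −kT ln Z = −66.8 × ln(1.23811) = −66.8 × 0.213586 = -14.27 meV.

-14.27 meV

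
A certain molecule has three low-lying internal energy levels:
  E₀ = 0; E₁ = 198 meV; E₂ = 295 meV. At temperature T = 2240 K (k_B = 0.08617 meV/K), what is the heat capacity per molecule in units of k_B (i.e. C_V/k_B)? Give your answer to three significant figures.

k_BT = 0.08617 × 2240 K = 193.02 meV.
Eᵢ/kT = 0, 1.0258, 1.5283.
Z = Σ e^(−Eᵢ/kT) = e^(−0) + e^(−1.0258) + e^(−1.5283) = 1.0000 + 0.35851 + 0.21690 = 1.5754.
⟨E⟩ = 85.674 meV, ⟨E²⟩ = 20903 meV².
C_V/k_B = (⟨E²⟩ − ⟨E⟩²)/(kT)² = (20903 − 7340.0)/37257 = 0.364.

0.364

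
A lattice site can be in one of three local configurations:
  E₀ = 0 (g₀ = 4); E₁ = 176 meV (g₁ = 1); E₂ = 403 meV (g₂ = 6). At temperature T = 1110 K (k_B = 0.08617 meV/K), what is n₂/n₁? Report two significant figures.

0.56

k_BT = 0.08617 × 1110 K = 95.65 meV.
n₂/n₁ = (g₂/g₁) exp[−(E₂−E₁)/kT] = (6/1) × exp(−(227 meV)/(95.65 meV)) = (6/1) × exp(-2.373) = 0.56.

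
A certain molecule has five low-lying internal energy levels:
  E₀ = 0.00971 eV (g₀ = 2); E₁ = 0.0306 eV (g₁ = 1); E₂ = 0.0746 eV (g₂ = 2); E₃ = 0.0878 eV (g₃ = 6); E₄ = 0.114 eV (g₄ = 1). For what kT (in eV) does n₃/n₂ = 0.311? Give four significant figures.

0.005824 eV

n₃/n₂ = (g₃/g₂) exp[−(E₃−E₂)/kT] = 0.311.
⇒ (E₃−E₂)/kT = ln((6/2)/0.311) = ln(9.64630) = 2.26657.
kT = 0.0132 eV / 2.26657 = 0.005824 eV.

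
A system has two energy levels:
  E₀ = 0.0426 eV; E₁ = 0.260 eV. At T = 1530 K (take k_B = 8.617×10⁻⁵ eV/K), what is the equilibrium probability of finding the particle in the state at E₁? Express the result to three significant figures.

0.161

k_BT = 8.617×10⁻⁵ × 1530 K = 0.13184 eV.
Eᵢ/kT = 0.32312, 1.9721.
Z = Σ e^(−Eᵢ/kT) = e^(−0.32312) + e^(−1.9721) = 0.72389 + 0.13916 = 0.86305.
P₁ = e^(−E₁/kT) / Z = 0.13916/0.86305 = 0.161.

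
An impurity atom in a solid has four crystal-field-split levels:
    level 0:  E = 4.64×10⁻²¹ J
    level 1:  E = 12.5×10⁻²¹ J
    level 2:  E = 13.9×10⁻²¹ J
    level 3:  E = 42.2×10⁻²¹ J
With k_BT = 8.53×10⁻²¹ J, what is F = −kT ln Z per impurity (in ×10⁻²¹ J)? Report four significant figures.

Eᵢ/kT = 0.543962, 1.46542, 1.62954, 4.94725.
Z = Σ e^(−Eᵢ/kT) = e^(−0.543962) + e^(−1.46542) + e^(−1.62954) + e^(−4.94725) = 0.580444 + 0.230981 + 0.196020 + 0.00710292 = 1.01455.
F = −kT ln Z = −8.53 × ln(1.01455) = −8.53 × 0.0144452 = -0.1232 ×10⁻²¹ J.

-0.1232 ×10⁻²¹ J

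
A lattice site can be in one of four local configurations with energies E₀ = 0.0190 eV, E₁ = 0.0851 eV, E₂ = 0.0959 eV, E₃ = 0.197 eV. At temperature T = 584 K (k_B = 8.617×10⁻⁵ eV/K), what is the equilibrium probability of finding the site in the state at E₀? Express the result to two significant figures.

0.66

k_BT = 8.617×10⁻⁵ × 584 K = 0.05032 eV.
Eᵢ/kT = 0.3776, 1.691, 1.906, 3.915.
Z = Σ e^(−Eᵢ/kT) = e^(−0.3776) + e^(−1.691) + e^(−1.906) + e^(−3.915) = 0.6855 + 0.1843 + 0.1487 + 0.01994 = 1.038.
P₀ = e^(−E₀/kT) / Z = 0.6855/1.038 = 0.66.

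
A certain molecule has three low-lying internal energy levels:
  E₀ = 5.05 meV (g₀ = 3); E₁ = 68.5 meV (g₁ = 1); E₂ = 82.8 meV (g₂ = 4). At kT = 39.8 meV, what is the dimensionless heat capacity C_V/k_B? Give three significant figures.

Eᵢ/kT = 0.12688, 1.7211, 2.0804.
Z = Σ gᵢe^(−Eᵢ/kT) = 3·e^(−0.12688) + 1·e^(−1.7211) + 4·e^(−2.0804) = 2.6425 + 0.17887 + 0.49952 = 3.3209.
⟨E⟩ = 20.162 meV, ⟨E²⟩ = 1304.3 meV².
C_V/k_B = (⟨E²⟩ − ⟨E⟩²)/(kT)² = (1304.3 − 406.51)/1584.0 = 0.567.

0.567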